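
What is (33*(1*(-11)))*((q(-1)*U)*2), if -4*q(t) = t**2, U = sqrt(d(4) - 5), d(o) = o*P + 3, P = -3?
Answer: 363*I*sqrt(14)/2 ≈ 679.11*I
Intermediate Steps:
d(o) = 3 - 3*o (d(o) = o*(-3) + 3 = -3*o + 3 = 3 - 3*o)
U = I*sqrt(14) (U = sqrt((3 - 3*4) - 5) = sqrt((3 - 12) - 5) = sqrt(-9 - 5) = sqrt(-14) = I*sqrt(14) ≈ 3.7417*I)
q(t) = -t**2/4
(33*(1*(-11)))*((q(-1)*U)*2) = (33*(1*(-11)))*(((-1/4*(-1)**2)*(I*sqrt(14)))*2) = (33*(-11))*(((-1/4*1)*(I*sqrt(14)))*2) = -363*(-I*sqrt(14)/4)*2 = -(-363)*I*sqrt(14)/2 = 363*I*sqrt(14)/2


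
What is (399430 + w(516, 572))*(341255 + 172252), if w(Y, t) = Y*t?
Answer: 356672719074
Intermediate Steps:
(399430 + w(516, 572))*(341255 + 172252) = (399430 + 516*572)*(341255 + 172252) = (399430 + 295152)*513507 = 694582*513507 = 356672719074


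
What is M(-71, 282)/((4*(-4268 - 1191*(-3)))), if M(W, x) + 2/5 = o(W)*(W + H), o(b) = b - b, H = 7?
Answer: 1/6950 ≈ 0.00014388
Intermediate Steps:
o(b) = 0
M(W, x) = -⅖ (M(W, x) = -⅖ + 0*(W + 7) = -⅖ + 0*(7 + W) = -⅖ + 0 = -⅖)
M(-71, 282)/((4*(-4268 - 1191*(-3)))) = -2*1/(4*(-4268 - 1191*(-3)))/5 = -2*1/(4*(-4268 - 1*(-3573)))/5 = -2*1/(4*(-4268 + 3573))/5 = -2/(5*(4*(-695))) = -⅖/(-2780) = -⅖*(-1/2780) = 1/6950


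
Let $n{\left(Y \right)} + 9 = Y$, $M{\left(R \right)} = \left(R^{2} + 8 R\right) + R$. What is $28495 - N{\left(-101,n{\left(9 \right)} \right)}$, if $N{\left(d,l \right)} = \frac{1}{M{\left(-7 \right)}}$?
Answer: $\frac{398931}{14} \approx 28495.0$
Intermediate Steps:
$M{\left(R \right)} = R^{2} + 9 R$
$n{\left(Y \right)} = -9 + Y$
$N{\left(d,l \right)} = - \frac{1}{14}$ ($N{\left(d,l \right)} = \frac{1}{\left(-7\right) \left(9 - 7\right)} = \frac{1}{\left(-7\right) 2} = \frac{1}{-14} = - \frac{1}{14}$)
$28495 - N{\left(-101,n{\left(9 \right)} \right)} = 28495 - - \frac{1}{14} = 28495 + \frac{1}{14} = \frac{398931}{14}$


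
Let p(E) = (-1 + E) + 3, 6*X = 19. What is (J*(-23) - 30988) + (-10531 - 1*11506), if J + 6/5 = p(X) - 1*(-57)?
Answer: -1632817/30 ≈ -54427.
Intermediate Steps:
X = 19/6 (X = (1/6)*19 = 19/6 ≈ 3.1667)
p(E) = 2 + E
J = 1829/30 (J = -6/5 + ((2 + 19/6) - 1*(-57)) = -6/5 + (31/6 + 57) = -6/5 + 373/6 = 1829/30 ≈ 60.967)
(J*(-23) - 30988) + (-10531 - 1*11506) = ((1829/30)*(-23) - 30988) + (-10531 - 1*11506) = (-42067/30 - 30988) + (-10531 - 11506) = -971707/30 - 22037 = -1632817/30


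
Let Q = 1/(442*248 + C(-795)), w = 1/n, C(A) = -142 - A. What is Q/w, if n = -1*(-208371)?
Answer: 208371/110269 ≈ 1.8897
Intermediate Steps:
n = 208371
w = 1/208371 ≈ 4.7991e-6
Q = 1/110269 (Q = 1/(442*248 + (-142 - 1*(-795))) = 1/(109616 + (-142 + 795)) = 1/(109616 + 653) = 1/110269 ≈ 9.0687e-6)
Q/w = 1/(110269*(1/208371)) = (1/110269)*208371 = 208371/110269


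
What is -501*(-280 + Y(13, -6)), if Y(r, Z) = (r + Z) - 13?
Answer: 143286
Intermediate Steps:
Y(r, Z) = -13 + Z + r (Y(r, Z) = (Z + r) - 13 = -13 + Z + r)
-501*(-280 + Y(13, -6)) = -501*(-280 + (-13 - 6 + 13)) = -501*(-280 - 6) = -501*(-286) = 143286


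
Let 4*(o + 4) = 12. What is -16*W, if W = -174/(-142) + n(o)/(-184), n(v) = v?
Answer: -32158/1633 ≈ -19.693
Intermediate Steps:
o = -1 (o = -4 + (1/4)*12 = -4 + 3 = -1)
W = 16079/13064 (W = -174/(-142) - 1/(-184) = -174*(-1/142) - 1*(-1/184) = 87/71 + 1/184 = 16079/13064 ≈ 1.2308)
-16*W = -16*16079/13064 = -32158/1633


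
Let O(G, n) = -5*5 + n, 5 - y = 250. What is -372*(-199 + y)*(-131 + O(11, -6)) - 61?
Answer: -26757277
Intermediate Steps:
y = -245 (y = 5 - 1*250 = 5 - 250 = -245)
O(G, n) = -25 + n
-372*(-199 + y)*(-131 + O(11, -6)) - 61 = -372*(-199 - 245)*(-131 + (-25 - 6)) - 61 = -(-165168)*(-131 - 31) - 61 = -(-165168)*(-162) - 61 = -372*71928 - 61 = -26757216 - 61 = -26757277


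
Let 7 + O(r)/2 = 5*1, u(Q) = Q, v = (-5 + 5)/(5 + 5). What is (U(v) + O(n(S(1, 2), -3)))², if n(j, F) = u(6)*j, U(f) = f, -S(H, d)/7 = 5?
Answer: 16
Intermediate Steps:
S(H, d) = -35 (S(H, d) = -7*5 = -35)
v = 0 (v = 0/10 = 0*(⅒) = 0)
n(j, F) = 6*j
O(r) = -4 (O(r) = -14 + 2*(5*1) = -14 + 2*5 = -14 + 10 = -4)
(U(v) + O(n(S(1, 2), -3)))² = (0 - 4)² = (-4)² = 16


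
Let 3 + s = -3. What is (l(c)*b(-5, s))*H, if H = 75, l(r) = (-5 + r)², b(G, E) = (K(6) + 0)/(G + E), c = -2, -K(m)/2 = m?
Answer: 44100/11 ≈ 4009.1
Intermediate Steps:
s = -6 (s = -3 - 3 = -6)
K(m) = -2*m
b(G, E) = -12/(E + G) (b(G, E) = (-2*6 + 0)/(G + E) = (-12 + 0)/(E + G) = -12/(E + G))
(l(c)*b(-5, s))*H = ((-5 - 2)²*(-12/(-6 - 5)))*75 = ((-7)²*(-12/(-11)))*75 = (49*(-12*(-1/11)))*75 = (49*(12/11))*75 = (588/11)*75 = 44100/11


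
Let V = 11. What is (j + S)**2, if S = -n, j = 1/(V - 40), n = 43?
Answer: 1557504/841 ≈ 1852.0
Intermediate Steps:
j = -1/29 (j = 1/(11 - 40) = 1/(-29) = -1/29 ≈ -0.034483)
S = -43 (S = -1*43 = -43)
(j + S)**2 = (-1/29 - 43)**2 = (-1248/29)**2 = 1557504/841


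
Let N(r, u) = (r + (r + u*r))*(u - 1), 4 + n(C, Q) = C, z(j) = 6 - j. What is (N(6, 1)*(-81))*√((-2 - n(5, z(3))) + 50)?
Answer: 0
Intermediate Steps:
n(C, Q) = -4 + C
N(r, u) = (-1 + u)*(2*r + r*u) (N(r, u) = (r + (r + r*u))*(-1 + u) = (2*r + r*u)*(-1 + u) = (-1 + u)*(2*r + r*u))
(N(6, 1)*(-81))*√((-2 - n(5, z(3))) + 50) = ((6*(-2 + 1 + 1²))*(-81))*√((-2 - (-4 + 5)) + 50) = ((6*(-2 + 1 + 1))*(-81))*√((-2 - 1*1) + 50) = ((6*0)*(-81))*√((-2 - 1) + 50) = (0*(-81))*√(-3 + 50) = 0*√47 = 0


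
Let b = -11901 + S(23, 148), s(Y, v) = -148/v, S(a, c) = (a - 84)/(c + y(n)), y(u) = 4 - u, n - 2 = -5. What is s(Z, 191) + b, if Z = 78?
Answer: -352363696/29605 ≈ -11902.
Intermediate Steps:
n = -3 (n = 2 - 5 = -3)
S(a, c) = (-84 + a)/(7 + c) (S(a, c) = (a - 84)/(c + (4 - 1*(-3))) = (-84 + a)/(c + (4 + 3)) = (-84 + a)/(c + 7) = (-84 + a)/(7 + c))
b = -1844716/155 (b = -11901 + (-84 + 23)/(7 + 148) = -11901 - 61/155 = -1844716/155 ≈ -11901.)
s(Z, 191) + b = -148/191 - 1844716/155 = -352363696/29605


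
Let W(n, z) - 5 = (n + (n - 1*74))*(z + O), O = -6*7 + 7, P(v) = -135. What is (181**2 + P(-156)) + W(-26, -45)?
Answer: 42711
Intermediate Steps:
O = -35 (O = -42 + 7 = -35)
W(n, z) = 5 + (-74 + 2*n)*(-35 + z) (W(n, z) = 5 + (n + (n - 1*74))*(z - 35) = 5 + (n + (n - 74))*(-35 + z) = 5 + (n + (-74 + n))*(-35 + z) = 5 + (-74 + 2*n)*(-35 + z))
(181**2 + P(-156)) + W(-26, -45) = (181**2 - 135) + (2595 - 74*(-45) - 70*(-26) + 2*(-26)*(-45)) = (32761 - 135) + (2595 + 3330 + 1820 + 2340) = 32626 + 10085 = 42711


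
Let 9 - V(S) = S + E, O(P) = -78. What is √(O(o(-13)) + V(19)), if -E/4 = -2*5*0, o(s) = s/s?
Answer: 2*I*√22 ≈ 9.3808*I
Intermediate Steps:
o(s) = 1
E = 0 (E = -4*(-2*5)*0 = -(-40)*0 = -4*0 = 0)
V(S) = 9 - S (V(S) = 9 - (S + 0) = 9 - S)
√(O(o(-13)) + V(19)) = √(-78 + (9 - 1*19)) = √(-78 + (9 - 19)) = √(-78 - 10) = √(-88) = 2*I*√22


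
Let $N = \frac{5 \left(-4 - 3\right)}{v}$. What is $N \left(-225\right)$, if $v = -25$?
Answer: $-315$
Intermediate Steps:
$N = \frac{7}{5}$ ($N = \frac{5 \left(-4 - 3\right)}{-25} = 5 \left(-7\right) \left(- \frac{1}{25}\right) = \left(-35\right) \left(- \frac{1}{25}\right) = \frac{7}{5} \approx 1.4$)
$N \left(-225\right) = \frac{7}{5} \left(-225\right) = -315$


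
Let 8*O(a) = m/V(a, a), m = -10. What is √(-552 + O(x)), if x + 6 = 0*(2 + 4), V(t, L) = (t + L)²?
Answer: I*√317957/24 ≈ 23.495*I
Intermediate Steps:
V(t, L) = (L + t)²
x = -6 (x = -6 + 0*(2 + 4) = -6 + 0*6 = -6 + 0 = -6)
O(a) = -5/(16*a²) (O(a) = (-10/(a + a)²)/8 = (-10*1/(4*a²))/8 = (-5/(2*a²))/8 = -5/(16*a²))
√(-552 + O(x)) = √(-552 - 5/16/(-6)²) = √(-552 - 5/16*1/36) = √(-552 - 5/576) = √(-317957/576) = I*√317957/24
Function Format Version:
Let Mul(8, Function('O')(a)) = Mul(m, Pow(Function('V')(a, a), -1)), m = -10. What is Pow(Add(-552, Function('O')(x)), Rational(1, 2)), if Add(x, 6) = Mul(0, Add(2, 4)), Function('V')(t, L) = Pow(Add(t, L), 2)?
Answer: Mul(Rational(1, 24), I, Pow(317957, Rational(1, 2))) ≈ Mul(23.495, I)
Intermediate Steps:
Function('V')(t, L) = Pow(Add(L, t), 2)
x = -6 (x = Add(-6, Mul(0, Add(2, 4))) = Add(-6, Mul(0, 6)) = Add(-6, 0) = -6)
Function('O')(a) = Mul(Rational(-5, 16), Pow(a, -2)) (Function('O')(a) = Mul(Rational(1, 8), Mul(-10, Pow(Pow(Add(a, a), 2), -1))) = Mul(Rational(1, 8), Mul(-10, Pow(Pow(Mul(2, a), 2), -1))) = Mul(Rational(1, 8), Mul(-10, Pow(Mul(4, Pow(a, 2)), -1))) = Mul(Rational(1, 8), Mul(-10, Mul(Rational(1, 4), Pow(a, -2)))) = Mul(Rational(1, 8), Mul(Rational(-5, 2), Pow(a, -2))) = Mul(Rational(-5, 16), Pow(a, -2)))
Pow(Add(-552, Function('O')(x)), Rational(1, 2)) = Pow(Add(-552, Mul(Rational(-5, 16), Pow(-6, -2))), Rational(1, 2)) = Pow(Add(-552, Mul(Rational(-5, 16), Rational(1, 36))), Rational(1, 2)) = Pow(Add(-552, Rational(-5, 576)), Rational(1, 2)) = Pow(Rational(-317957, 576), Rational(1, 2)) = Mul(Rational(1, 24), I, Pow(317957, Rational(1, 2)))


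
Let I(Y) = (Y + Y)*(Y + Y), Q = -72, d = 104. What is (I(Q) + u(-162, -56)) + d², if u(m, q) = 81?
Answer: 31633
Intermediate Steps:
I(Y) = 4*Y² (I(Y) = (2*Y)*(2*Y) = 4*Y²)
(I(Q) + u(-162, -56)) + d² = (4*(-72)² + 81) + 104² = (4*5184 + 81) + 10816 = (20736 + 81) + 10816 = 20817 + 10816 = 31633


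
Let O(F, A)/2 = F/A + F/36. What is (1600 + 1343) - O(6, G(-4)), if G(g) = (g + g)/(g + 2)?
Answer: 8819/3 ≈ 2939.7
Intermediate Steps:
G(g) = 2*g/(2 + g) (G(g) = (2*g)/(2 + g) = 2*g/(2 + g))
O(F, A) = F/18 + 2*F/A (O(F, A) = 2*(F/A + F/36) = 2*(F/36 + F/A) = F/18 + 2*F/A)
(1600 + 1343) - O(6, G(-4)) = (1600 + 1343) - 6*(36 + 2*(-4)/(2 - 4))/(18*(2*(-4)/(2 - 4))) = 2943 - 6*(36 + 2*(-4)/(-2))/(18*(2*(-4)/(-2))) = 2943 - 6*(36 + 2*(-4)*(-½))/(18*(2*(-4)*(-½))) = 2943 - 6*(36 + 4)/(18*4) = 2943 - 6*40/(18*4) = 2943 - 1*10/3 = 2943 - 10/3 = 8819/3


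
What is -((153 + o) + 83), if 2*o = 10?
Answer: -241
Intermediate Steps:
o = 5 (o = (1/2)*10 = 5)
-((153 + o) + 83) = -((153 + 5) + 83) = -(158 + 83) = -1*241 = -241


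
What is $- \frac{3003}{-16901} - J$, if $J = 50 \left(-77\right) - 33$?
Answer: $\frac{65629586}{16901} \approx 3883.2$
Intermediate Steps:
$J = -3883$ ($J = -3850 - 33 = -3883$)
$- \frac{3003}{-16901} - J = - \frac{3003}{-16901} - -3883 = \left(-3003\right) \left(- \frac{1}{16901}\right) + 3883 = \frac{3003}{16901} + 3883 = \frac{65629586}{16901}$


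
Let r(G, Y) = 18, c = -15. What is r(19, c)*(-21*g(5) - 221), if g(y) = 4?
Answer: -5490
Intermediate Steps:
r(19, c)*(-21*g(5) - 221) = 18*(-21*4 - 221) = 18*(-84 - 221) = 18*(-305) = -5490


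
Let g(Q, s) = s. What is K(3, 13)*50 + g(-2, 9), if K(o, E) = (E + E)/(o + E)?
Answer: 361/4 ≈ 90.250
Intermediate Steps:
K(o, E) = 2*E/(E + o) (K(o, E) = (2*E)/(E + o) = 2*E/(E + o))
K(3, 13)*50 + g(-2, 9) = (2*13/(13 + 3))*50 + 9 = (2*13/16)*50 + 9 = (2*13*(1/16))*50 + 9 = (13/8)*50 + 9 = 325/4 + 9 = 361/4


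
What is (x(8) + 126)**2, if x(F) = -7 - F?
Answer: 12321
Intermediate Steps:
(x(8) + 126)**2 = ((-7 - 1*8) + 126)**2 = ((-7 - 8) + 126)**2 = (-15 + 126)**2 = 111**2 = 12321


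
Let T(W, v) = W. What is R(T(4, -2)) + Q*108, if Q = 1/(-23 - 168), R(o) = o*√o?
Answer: 1420/191 ≈ 7.4346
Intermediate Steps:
R(o) = o^(3/2)
Q = -1/191 (Q = 1/(-191) = -1/191 ≈ -0.0052356)
R(T(4, -2)) + Q*108 = 4^(3/2) - 1/191*108 = 8 - 108/191 = 1420/191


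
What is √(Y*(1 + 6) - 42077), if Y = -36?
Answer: I*√42329 ≈ 205.74*I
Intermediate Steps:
√(Y*(1 + 6) - 42077) = √(-36*(1 + 6) - 42077) = √(-36*7 - 42077) = √(-252 - 42077) = √(-42329) = I*√42329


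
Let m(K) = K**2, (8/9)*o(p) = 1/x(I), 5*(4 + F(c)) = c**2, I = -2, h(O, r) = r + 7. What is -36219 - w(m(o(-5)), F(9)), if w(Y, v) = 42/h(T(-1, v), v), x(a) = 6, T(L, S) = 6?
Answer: -579539/16 ≈ -36221.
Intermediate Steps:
h(O, r) = 7 + r
F(c) = -4 + c**2/5
o(p) = 3/16 (o(p) = (9/8)/6 = (9/8)*(1/6) = 3/16)
w(Y, v) = 42/(7 + v)
-36219 - w(m(o(-5)), F(9)) = -36219 - 42/(7 + (-4 + (1/5)*9**2)) = -36219 - 42/(7 + (-4 + (1/5)*81)) = -36219 - 42/(7 + (-4 + 81/5)) = -36219 - 42/(7 + 61/5) = -36219 - 42/96/5 = -36219 - 42*5/96 = -36219 - 1*35/16 = -36219 - 35/16 = -579539/16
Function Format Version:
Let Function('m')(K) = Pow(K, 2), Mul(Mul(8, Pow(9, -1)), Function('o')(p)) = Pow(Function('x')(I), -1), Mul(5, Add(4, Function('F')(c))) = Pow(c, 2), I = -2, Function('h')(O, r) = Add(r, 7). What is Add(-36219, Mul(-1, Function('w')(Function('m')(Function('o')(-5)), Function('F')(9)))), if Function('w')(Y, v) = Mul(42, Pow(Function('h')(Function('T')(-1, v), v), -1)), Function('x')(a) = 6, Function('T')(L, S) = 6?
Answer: Rational(-579539, 16) ≈ -36221.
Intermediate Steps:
Function('h')(O, r) = Add(7, r)
Function('F')(c) = Add(-4, Mul(Rational(1, 5), Pow(c, 2)))
Function('o')(p) = Rational(3, 16) (Function('o')(p) = Mul(Rational(9, 8), Pow(6, -1)) = Mul(Rational(9, 8), Rational(1, 6)) = Rational(3, 16))
Function('w')(Y, v) = Mul(42, Pow(Add(7, v), -1))
Add(-36219, Mul(-1, Function('w')(Function('m')(Function('o')(-5)), Function('F')(9)))) = Add(-36219, Mul(-1, Mul(42, Pow(Add(7, Add(-4, Mul(Rational(1, 5), Pow(9, 2)))), -1)))) = Add(-36219, Mul(-1, Mul(42, Pow(Add(7, Add(-4, Mul(Rational(1, 5), 81))), -1)))) = Add(-36219, Mul(-1, Mul(42, Pow(Add(7, Add(-4, Rational(81, 5))), -1)))) = Add(-36219, Mul(-1, Mul(42, Pow(Add(7, Rational(61, 5)), -1)))) = Add(-36219, Mul(-1, Mul(42, Pow(Rational(96, 5), -1)))) = Add(-36219, Mul(-1, Mul(42, Rational(5, 96)))) = Add(-36219, Mul(-1, Rational(35, 16))) = Add(-36219, Rational(-35, 16)) = Rational(-579539, 16)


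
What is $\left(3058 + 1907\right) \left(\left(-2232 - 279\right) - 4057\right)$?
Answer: $-32610120$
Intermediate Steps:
$\left(3058 + 1907\right) \left(\left(-2232 - 279\right) - 4057\right) = 4965 \left(\left(-2232 - 279\right) - 4057\right) = 4965 \left(-2511 - 4057\right) = 4965 \left(-6568\right) = -32610120$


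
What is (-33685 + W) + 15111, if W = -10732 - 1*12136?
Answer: -41442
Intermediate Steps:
W = -22868 (W = -10732 - 12136 = -22868)
(-33685 + W) + 15111 = (-33685 - 22868) + 15111 = -56553 + 15111 = -41442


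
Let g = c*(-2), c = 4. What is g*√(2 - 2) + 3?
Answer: 3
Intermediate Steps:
g = -8 (g = 4*(-2) = -8)
g*√(2 - 2) + 3 = -8*√(2 - 2) + 3 = -8*√0 + 3 = -8*0 + 3 = 0 + 3 = 3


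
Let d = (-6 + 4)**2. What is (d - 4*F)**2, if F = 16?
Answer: 3600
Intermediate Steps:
d = 4 (d = (-2)**2 = 4)
(d - 4*F)**2 = (4 - 4*16)**2 = (4 - 64)**2 = (-60)**2 = 3600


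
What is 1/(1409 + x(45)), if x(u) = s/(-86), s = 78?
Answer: 43/60548 ≈ 0.00071018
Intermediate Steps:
x(u) = -39/43 (x(u) = 78/(-86) = 78*(-1/86) = -39/43)
1/(1409 + x(45)) = 1/(1409 - 39/43) = 1/(60548/43) = 43/60548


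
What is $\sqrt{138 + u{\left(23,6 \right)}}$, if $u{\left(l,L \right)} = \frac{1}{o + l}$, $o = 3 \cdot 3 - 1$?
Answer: $\frac{\sqrt{132649}}{31} \approx 11.749$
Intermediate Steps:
$o = 8$ ($o = 9 - 1 = 8$)
$u{\left(l,L \right)} = \frac{1}{8 + l}$
$\sqrt{138 + u{\left(23,6 \right)}} = \sqrt{138 + \frac{1}{8 + 23}} = \sqrt{138 + \frac{1}{31}} = \sqrt{\frac{4279}{31}} = \frac{\sqrt{132649}}{31}$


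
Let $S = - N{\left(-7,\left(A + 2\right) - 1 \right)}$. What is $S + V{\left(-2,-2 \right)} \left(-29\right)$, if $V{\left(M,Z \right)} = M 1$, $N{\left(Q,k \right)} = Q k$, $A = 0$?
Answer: $65$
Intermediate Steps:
$S = 7$ ($S = - \left(-7\right) \left(\left(0 + 2\right) - 1\right) = - \left(-7\right) \left(2 - 1\right) = - \left(-7\right) 1 = \left(-1\right) \left(-7\right) = 7$)
$V{\left(M,Z \right)} = M$
$S + V{\left(-2,-2 \right)} \left(-29\right) = 7 - -58 = 7 + 58 = 65$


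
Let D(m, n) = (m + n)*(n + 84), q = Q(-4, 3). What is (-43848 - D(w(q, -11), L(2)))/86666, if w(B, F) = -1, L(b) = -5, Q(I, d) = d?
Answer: -21687/43333 ≈ -0.50047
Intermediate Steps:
q = 3
D(m, n) = (84 + n)*(m + n) (D(m, n) = (m + n)*(84 + n) = (84 + n)*(m + n))
(-43848 - D(w(q, -11), L(2)))/86666 = (-43848 - ((-5)² + 84*(-1) + 84*(-5) - 1*(-5)))/86666 = (-43848 - (25 - 84 - 420 + 5))*(1/86666) = (-43848 - 1*(-474))*(1/86666) = (-43848 + 474)*(1/86666) = -43374*1/86666 = -21687/43333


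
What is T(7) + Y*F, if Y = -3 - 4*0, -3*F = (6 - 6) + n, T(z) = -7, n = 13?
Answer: 6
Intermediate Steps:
F = -13/3 (F = -((6 - 6) + 13)/3 = -(0 + 13)/3 = -⅓*13 = -13/3 ≈ -4.3333)
Y = -3 (Y = -3 + 0 = -3)
T(7) + Y*F = -7 - 3*(-13/3) = -7 + 13 = 6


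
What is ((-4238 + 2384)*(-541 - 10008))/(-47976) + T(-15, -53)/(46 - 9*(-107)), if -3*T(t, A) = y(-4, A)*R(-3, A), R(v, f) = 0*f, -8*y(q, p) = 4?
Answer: -3259641/7996 ≈ -407.66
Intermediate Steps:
y(q, p) = -1/2 (y(q, p) = -1/8*4 = -1/2)
R(v, f) = 0
T(t, A) = 0 (T(t, A) = -(-1)*0/6 = -1/3*0 = 0)
((-4238 + 2384)*(-541 - 10008))/(-47976) + T(-15, -53)/(46 - 9*(-107)) = ((-4238 + 2384)*(-541 - 10008))/(-47976) + 0/(46 - 9*(-107)) = -1854*(-10549)*(-1/47976) + 0/(46 + 963) = 19557846*(-1/47976) + 0/1009 = -3259641/7996 + 0*(1/1009) = -3259641/7996 + 0 = -3259641/7996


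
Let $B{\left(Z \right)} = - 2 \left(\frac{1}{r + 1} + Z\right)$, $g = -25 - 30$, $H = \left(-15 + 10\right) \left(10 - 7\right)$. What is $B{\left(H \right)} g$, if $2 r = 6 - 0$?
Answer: $- \frac{3245}{2} \approx -1622.5$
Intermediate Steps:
$r = 3$ ($r = \frac{6 - 0}{2} = \frac{6 + 0}{2} = \frac{1}{2} \cdot 6 = 3$)
$H = -15$ ($H = \left(-5\right) 3 = -15$)
$g = -55$
$B{\left(Z \right)} = - \frac{1}{2} - 2 Z$ ($B{\left(Z \right)} = - 2 \left(\frac{1}{3 + 1} + Z\right) = - 2 \left(\frac{1}{4} + Z\right) = - \frac{1}{2} - 2 Z$)
$B{\left(H \right)} g = \left(- \frac{1}{2} - -30\right) \left(-55\right) = \left(- \frac{1}{2} + 30\right) \left(-55\right) = \frac{59}{2} \left(-55\right) = - \frac{3245}{2}$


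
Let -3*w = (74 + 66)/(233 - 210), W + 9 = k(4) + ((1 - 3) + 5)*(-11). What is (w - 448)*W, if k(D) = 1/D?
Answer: 1296421/69 ≈ 18789.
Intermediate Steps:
W = -167/4 (W = -9 + (1/4 + ((1 - 3) + 5)*(-11)) = -9 + (¼ + (-2 + 5)*(-11)) = -9 + (¼ + 3*(-11)) = -9 + (¼ - 33) = -9 - 131/4 = -167/4 ≈ -41.750)
w = -140/69 (w = -(74 + 66)/(3*(233 - 210)) = -140/(3*23) = -⅓*140/23 = -140/69 ≈ -2.0290)
(w - 448)*W = (-140/69 - 448)*(-167/4) = -31052/69*(-167/4) = 1296421/69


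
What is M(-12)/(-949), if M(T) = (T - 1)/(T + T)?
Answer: -1/1752 ≈ -0.00057078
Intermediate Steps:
M(T) = (-1 + T)/(2*T) (M(T) = (-1 + T)/((2*T)) = (-1 + T)*(1/(2*T)) = (-1 + T)/(2*T))
M(-12)/(-949) = ((½)*(-1 - 12)/(-12))/(-949) = ((½)*(-1/12)*(-13))*(-1/949) = (13/24)*(-1/949) = -1/1752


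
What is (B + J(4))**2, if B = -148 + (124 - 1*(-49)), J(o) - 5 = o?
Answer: 1156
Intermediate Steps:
J(o) = 5 + o
B = 25 (B = -148 + (124 + 49) = -148 + 173 = 25)
(B + J(4))**2 = (25 + (5 + 4))**2 = (25 + 9)**2 = 34**2 = 1156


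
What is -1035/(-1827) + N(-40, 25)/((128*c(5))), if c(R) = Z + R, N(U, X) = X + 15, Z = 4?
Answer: 17575/29232 ≈ 0.60122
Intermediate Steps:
N(U, X) = 15 + X
c(R) = 4 + R
-1035/(-1827) + N(-40, 25)/((128*c(5))) = -1035/(-1827) + (15 + 25)/((128*(4 + 5))) = -1035*(-1/1827) + 40/((128*9)) = 115/203 + 40/1152 = 115/203 + 40*(1/1152) = 115/203 + 5/144 = 17575/29232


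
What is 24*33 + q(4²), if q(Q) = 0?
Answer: 792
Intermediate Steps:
24*33 + q(4²) = 24*33 + 0 = 792 + 0 = 792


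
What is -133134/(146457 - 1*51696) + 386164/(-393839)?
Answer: -29675549410/12440192493 ≈ -2.3855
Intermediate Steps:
-133134/(146457 - 1*51696) + 386164/(-393839) = -133134/(146457 - 51696) + 386164*(-1/393839) = -133134/94761 - 386164/393839 = -133134*1/94761 - 386164/393839 = -44378/31587 - 386164/393839 = -29675549410/12440192493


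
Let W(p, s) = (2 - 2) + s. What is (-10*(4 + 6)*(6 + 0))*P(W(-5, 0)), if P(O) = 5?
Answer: -3000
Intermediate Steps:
W(p, s) = s (W(p, s) = 0 + s = s)
(-10*(4 + 6)*(6 + 0))*P(W(-5, 0)) = -10*(4 + 6)*(6 + 0)*5 = -100*6*5 = -10*60*5 = -600*5 = -3000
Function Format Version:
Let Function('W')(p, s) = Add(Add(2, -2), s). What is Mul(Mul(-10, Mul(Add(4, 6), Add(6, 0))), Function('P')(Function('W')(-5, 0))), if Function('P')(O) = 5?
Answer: -3000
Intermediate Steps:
Function('W')(p, s) = s (Function('W')(p, s) = Add(0, s) = s)
Mul(Mul(-10, Mul(Add(4, 6), Add(6, 0))), Function('P')(Function('W')(-5, 0))) = Mul(Mul(-10, Mul(Add(4, 6), Add(6, 0))), 5) = Mul(Mul(-10, Mul(10, 6)), 5) = Mul(Mul(-10, 60), 5) = Mul(-600, 5) = -3000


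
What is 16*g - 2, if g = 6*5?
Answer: 478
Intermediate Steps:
g = 30
16*g - 2 = 16*30 - 2 = 480 - 2 = 478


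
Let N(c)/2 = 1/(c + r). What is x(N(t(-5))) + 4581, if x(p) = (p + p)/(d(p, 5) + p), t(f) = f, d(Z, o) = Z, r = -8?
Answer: 4582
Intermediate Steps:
N(c) = 2/(-8 + c) (N(c) = 2/(c - 8) = 2/(-8 + c))
x(p) = 1 (x(p) = (p + p)/(p + p) = (2*p)/((2*p)) = (2*p)*(1/(2*p)) = 1)
x(N(t(-5))) + 4581 = 1 + 4581 = 4582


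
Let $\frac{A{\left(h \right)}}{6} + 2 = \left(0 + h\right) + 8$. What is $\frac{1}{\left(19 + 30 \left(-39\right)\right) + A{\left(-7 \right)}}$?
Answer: $- \frac{1}{1157} \approx -0.0008643$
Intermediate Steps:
$A{\left(h \right)} = 36 + 6 h$ ($A{\left(h \right)} = -12 + 6 \left(\left(0 + h\right) + 8\right) = -12 + 6 \left(h + 8\right) = -12 + 6 \left(8 + h\right) = -12 + \left(48 + 6 h\right) = 36 + 6 h$)
$\frac{1}{\left(19 + 30 \left(-39\right)\right) + A{\left(-7 \right)}} = \frac{1}{\left(19 + 30 \left(-39\right)\right) + \left(36 + 6 \left(-7\right)\right)} = \frac{1}{\left(19 - 1170\right) + \left(36 - 42\right)} = \frac{1}{-1151 - 6} = \frac{1}{-1157} = - \frac{1}{1157}$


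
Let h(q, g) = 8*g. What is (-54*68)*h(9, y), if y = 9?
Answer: -264384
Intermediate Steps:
(-54*68)*h(9, y) = (-54*68)*(8*9) = -3672*72 = -264384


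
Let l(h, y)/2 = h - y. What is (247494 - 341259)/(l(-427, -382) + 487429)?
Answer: -93765/487339 ≈ -0.19240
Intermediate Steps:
l(h, y) = -2*y + 2*h (l(h, y) = 2*(h - y) = -2*y + 2*h)
(247494 - 341259)/(l(-427, -382) + 487429) = (247494 - 341259)/((-2*(-382) + 2*(-427)) + 487429) = -93765/((764 - 854) + 487429) = -93765/(-90 + 487429) = -93765/487339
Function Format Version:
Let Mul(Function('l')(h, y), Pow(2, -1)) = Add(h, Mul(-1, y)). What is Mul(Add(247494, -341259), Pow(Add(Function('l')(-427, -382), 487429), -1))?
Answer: Rational(-93765, 487339) ≈ -0.19240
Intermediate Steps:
Function('l')(h, y) = Add(Mul(-2, y), Mul(2, h)) (Function('l')(h, y) = Mul(2, Add(h, Mul(-1, y))) = Add(Mul(-2, y), Mul(2, h)))
Mul(Add(247494, -341259), Pow(Add(Function('l')(-427, -382), 487429), -1)) = Mul(Add(247494, -341259), Pow(Add(Add(Mul(-2, -382), Mul(2, -427)), 487429), -1)) = Mul(-93765, Pow(Add(Add(764, -854), 487429), -1)) = Mul(-93765, Pow(Add(-90, 487429), -1)) = Mul(-93765, Pow(487339, -1)) = Mul(-93765, Rational(1, 487339)) = Rational(-93765, 487339)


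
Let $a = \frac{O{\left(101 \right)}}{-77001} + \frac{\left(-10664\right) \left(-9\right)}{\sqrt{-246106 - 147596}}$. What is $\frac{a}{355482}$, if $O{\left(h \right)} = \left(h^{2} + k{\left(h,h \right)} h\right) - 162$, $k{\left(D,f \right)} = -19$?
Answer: $- \frac{140}{471939129} - \frac{2666 i \sqrt{393702}}{3887610399} \approx -2.9665 \cdot 10^{-7} - 0.00043029 i$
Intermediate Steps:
$O{\left(h \right)} = -162 + h^{2} - 19 h$ ($O{\left(h \right)} = \left(h^{2} - 19 h\right) - 162 = -162 + h^{2} - 19 h$)
$a = - \frac{8120}{77001} - \frac{15996 i \sqrt{393702}}{65617}$ ($a = \frac{-162 + 101^{2} - 1919}{-77001} + \frac{\left(-10664\right) \left(-9\right)}{\sqrt{-246106 - 147596}} = \left(-162 + 10201 - 1919\right) \left(- \frac{1}{77001}\right) + \frac{95976}{\sqrt{-393702}} = 8120 \left(- \frac{1}{77001}\right) + \frac{95976}{i \sqrt{393702}} = - \frac{8120}{77001} + 95976 \left(- \frac{i \sqrt{393702}}{393702}\right) = - \frac{8120}{77001} - \frac{15996 i \sqrt{393702}}{65617} \approx -0.10545 - 152.96 i$)
$\frac{a}{355482} = \frac{- \frac{8120}{77001} - \frac{15996 i \sqrt{393702}}{65617}}{355482} = \left(- \frac{8120}{77001} - \frac{15996 i \sqrt{393702}}{65617}\right) \frac{1}{355482} = - \frac{140}{471939129} - \frac{2666 i \sqrt{393702}}{3887610399}$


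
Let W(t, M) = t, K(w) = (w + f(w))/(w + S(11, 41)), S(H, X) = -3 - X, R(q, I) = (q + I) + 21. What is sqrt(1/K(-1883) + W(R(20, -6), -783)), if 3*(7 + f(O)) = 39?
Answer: sqrt(126926494)/1877 ≈ 6.0022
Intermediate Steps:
f(O) = 6 (f(O) = -7 + (1/3)*39 = -7 + 13 = 6)
R(q, I) = 21 + I + q (R(q, I) = (I + q) + 21 = 21 + I + q)
K(w) = (6 + w)/(-44 + w) (K(w) = (w + 6)/(w + (-3 - 1*41)) = (6 + w)/(w + (-3 - 41)) = (6 + w)/(w - 44) = (6 + w)/(-44 + w))
sqrt(1/K(-1883) + W(R(20, -6), -783)) = sqrt(1/((6 - 1883)/(-44 - 1883)) + (21 - 6 + 20)) = sqrt(1/(-1877/(-1927)) + 35) = sqrt(1/(-1/1927*(-1877)) + 35) = sqrt(1/(1877/1927) + 35) = sqrt(1927/1877 + 35) = sqrt(67622/1877) = sqrt(126926494)/1877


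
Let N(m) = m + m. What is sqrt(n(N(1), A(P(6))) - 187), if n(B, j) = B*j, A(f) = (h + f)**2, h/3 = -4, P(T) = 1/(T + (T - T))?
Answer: 5*sqrt(134)/6 ≈ 9.6465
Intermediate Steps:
P(T) = 1/T (P(T) = 1/(T + 0) = 1/T)
h = -12 (h = 3*(-4) = -12)
A(f) = (-12 + f)**2
N(m) = 2*m
sqrt(n(N(1), A(P(6))) - 187) = sqrt((2*1)*(-12 + 1/6)**2 - 187) = sqrt(2*(-12 + 1/6)**2 - 187) = sqrt(2*(-71/6)**2 - 187) = sqrt(2*(5041/36) - 187) = sqrt(5041/18 - 187) = sqrt(1675/18) = 5*sqrt(134)/6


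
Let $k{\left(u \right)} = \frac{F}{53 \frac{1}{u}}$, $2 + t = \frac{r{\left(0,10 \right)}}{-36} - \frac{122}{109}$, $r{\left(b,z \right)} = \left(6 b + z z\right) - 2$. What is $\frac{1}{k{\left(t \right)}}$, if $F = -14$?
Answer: $\frac{51993}{80227} \approx 0.64807$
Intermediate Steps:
$r{\left(b,z \right)} = -2 + z^{2} + 6 b$ ($r{\left(b,z \right)} = \left(6 b + z^{2}\right) - 2 = \left(z^{2} + 6 b\right) - 2 = -2 + z^{2} + 6 b$)
$t = - \frac{11461}{1962}$ ($t = -2 + \left(\frac{-2 + 10^{2} + 6 \cdot 0}{-36} - \frac{122}{109}\right) = -2 + \left(\left(-2 + 100 + 0\right) \left(- \frac{1}{36}\right) - \frac{122}{109}\right) = -2 + \left(98 \left(- \frac{1}{36}\right) - \frac{122}{109}\right) = -2 - \frac{7537}{1962} = - \frac{11461}{1962} \approx -5.8415$)
$k{\left(u \right)} = - \frac{14 u}{53}$ ($k{\left(u \right)} = - \frac{14}{53 \frac{1}{u}} = - 14 \frac{u}{53} = - \frac{14 u}{53}$)
$\frac{1}{k{\left(t \right)}} = \frac{1}{\left(- \frac{14}{53}\right) \left(- \frac{11461}{1962}\right)} = \frac{1}{\frac{80227}{51993}} = \frac{51993}{80227}$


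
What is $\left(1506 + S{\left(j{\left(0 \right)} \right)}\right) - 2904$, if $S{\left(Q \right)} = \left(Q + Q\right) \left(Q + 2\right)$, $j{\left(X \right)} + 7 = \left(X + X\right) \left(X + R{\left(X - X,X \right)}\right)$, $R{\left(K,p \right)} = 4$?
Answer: $-1328$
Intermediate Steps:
$j{\left(X \right)} = -7 + 2 X \left(4 + X\right)$ ($j{\left(X \right)} = -7 + \left(X + X\right) \left(X + 4\right) = -7 + 2 X \left(4 + X\right)$)
$S{\left(Q \right)} = 2 Q \left(2 + Q\right)$
$\left(1506 + S{\left(j{\left(0 \right)} \right)}\right) - 2904 = \left(1506 + 2 \left(-7 + 2 \cdot 0^{2} + 8 \cdot 0\right) \left(2 + \left(-7 + 2 \cdot 0^{2} + 8 \cdot 0\right)\right)\right) - 2904 = \left(1506 + 2 \left(-7 + 2 \cdot 0 + 0\right) \left(2 + \left(-7 + 2 \cdot 0 + 0\right)\right)\right) - 2904 = \left(1506 + 2 \left(-7 + 0 + 0\right) \left(2 + \left(-7 + 0 + 0\right)\right)\right) - 2904 = \left(1506 + 2 \left(-7\right) \left(2 - 7\right)\right) - 2904 = \left(1506 + 2 \left(-7\right) \left(-5\right)\right) - 2904 = \left(1506 + 70\right) - 2904 = 1576 - 2904 = -1328$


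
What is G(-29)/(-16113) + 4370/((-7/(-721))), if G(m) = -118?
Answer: 7252622548/16113 ≈ 4.5011e+5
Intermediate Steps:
G(-29)/(-16113) + 4370/((-7/(-721))) = -118/(-16113) + 4370/((-7/(-721))) = -118*(-1/16113) + 4370/((-1/721*(-7))) = 118/16113 + 4370/(1/103) = 118/16113 + 4370*103 = 118/16113 + 450110 = 7252622548/16113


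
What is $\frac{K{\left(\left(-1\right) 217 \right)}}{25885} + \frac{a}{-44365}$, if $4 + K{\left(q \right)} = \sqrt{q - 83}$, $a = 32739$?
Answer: $- \frac{33905059}{45935521} + \frac{2 i \sqrt{3}}{5177} \approx -0.7381 + 0.00066913 i$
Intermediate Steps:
$K{\left(q \right)} = -4 + \sqrt{-83 + q}$ ($K{\left(q \right)} = -4 + \sqrt{q - 83} = -4 + \sqrt{-83 + q}$)
$\frac{K{\left(\left(-1\right) 217 \right)}}{25885} + \frac{a}{-44365} = \frac{-4 + \sqrt{-83 - 217}}{25885} + \frac{32739}{-44365} = \left(-4 + \sqrt{-83 - 217}\right) \frac{1}{25885} + 32739 \left(- \frac{1}{44365}\right) = \left(-4 + \sqrt{-300}\right) \frac{1}{25885} - \frac{32739}{44365} = \left(-4 + 10 i \sqrt{3}\right) \frac{1}{25885} - \frac{32739}{44365} = \left(- \frac{4}{25885} + \frac{2 i \sqrt{3}}{5177}\right) - \frac{32739}{44365} = - \frac{33905059}{45935521} + \frac{2 i \sqrt{3}}{5177}$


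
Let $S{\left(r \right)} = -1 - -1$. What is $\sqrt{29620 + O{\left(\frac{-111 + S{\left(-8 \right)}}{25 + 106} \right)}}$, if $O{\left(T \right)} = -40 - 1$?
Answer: $\sqrt{29579} \approx 171.99$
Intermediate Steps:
$S{\left(r \right)} = 0$ ($S{\left(r \right)} = -1 + 1 = 0$)
$O{\left(T \right)} = -41$
$\sqrt{29620 + O{\left(\frac{-111 + S{\left(-8 \right)}}{25 + 106} \right)}} = \sqrt{29620 - 41} = \sqrt{29579}$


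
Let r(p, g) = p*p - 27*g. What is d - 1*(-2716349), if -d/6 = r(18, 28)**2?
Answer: 1596605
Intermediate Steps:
r(p, g) = p**2 - 27*g
d = -1119744 (d = -6*(18**2 - 27*28)**2 = -6*(324 - 756)**2 = -6*(-432)**2 = -6*186624 = -1119744)
d - 1*(-2716349) = -1119744 - 1*(-2716349) = -1119744 + 2716349 = 1596605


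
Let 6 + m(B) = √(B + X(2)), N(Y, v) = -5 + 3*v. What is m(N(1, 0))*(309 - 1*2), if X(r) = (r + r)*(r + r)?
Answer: -1842 + 307*√11 ≈ -823.80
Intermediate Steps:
X(r) = 4*r² (X(r) = (2*r)*(2*r) = 4*r²)
m(B) = -6 + √(16 + B) (m(B) = -6 + √(B + 4*2²) = -6 + √(B + 4*4) = -6 + √(B + 16) = -6 + √(16 + B))
m(N(1, 0))*(309 - 1*2) = (-6 + √(16 + (-5 + 3*0)))*(309 - 1*2) = (-6 + √(16 + (-5 + 0)))*(309 - 2) = (-6 + √(16 - 5))*307 = (-6 + √11)*307 = -1842 + 307*√11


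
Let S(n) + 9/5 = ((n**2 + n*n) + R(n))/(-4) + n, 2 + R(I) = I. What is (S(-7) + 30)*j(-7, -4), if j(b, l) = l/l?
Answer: -21/20 ≈ -1.0500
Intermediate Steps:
R(I) = -2 + I
j(b, l) = 1
S(n) = -13/10 - n**2/2 + 3*n/4 (S(n) = -9/5 + (((n**2 + n*n) + (-2 + n))/(-4) + n) = -9/5 + (((n**2 + n**2) + (-2 + n))*(-1/4) + n) = -9/5 + ((2*n**2 + (-2 + n))*(-1/4) + n) = -9/5 + ((-2 + n + 2*n**2)*(-1/4) + n) = -9/5 + ((1/2 - n**2/2 - n/4) + n) = -9/5 + (1/2 - n**2/2 + 3*n/4) = -13/10 - n**2/2 + 3*n/4)
(S(-7) + 30)*j(-7, -4) = ((-13/10 - 1/2*(-7)**2 + (3/4)*(-7)) + 30)*1 = ((-13/10 - 1/2*49 - 21/4) + 30)*1 = ((-13/10 - 49/2 - 21/4) + 30)*1 = (-621/20 + 30)*1 = -21/20*1 = -21/20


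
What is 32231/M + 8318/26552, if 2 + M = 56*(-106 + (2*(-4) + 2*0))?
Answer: -200669691/42390268 ≈ -4.7339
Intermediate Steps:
M = -6386 (M = -2 + 56*(-106 + (2*(-4) + 2*0)) = -2 + 56*(-106 + (-8 + 0)) = -2 + 56*(-106 - 8) = -2 + 56*(-114) = -2 - 6384 = -6386)
32231/M + 8318/26552 = 32231/(-6386) + 8318/26552 = 32231*(-1/6386) + 8318*(1/26552) = -32231/6386 + 4159/13276 = -200669691/42390268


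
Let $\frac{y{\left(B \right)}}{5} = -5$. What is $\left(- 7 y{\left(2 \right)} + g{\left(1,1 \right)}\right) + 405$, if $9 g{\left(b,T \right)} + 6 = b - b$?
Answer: $\frac{1738}{3} \approx 579.33$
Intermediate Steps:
$y{\left(B \right)} = -25$ ($y{\left(B \right)} = 5 \left(-5\right) = -25$)
$g{\left(b,T \right)} = - \frac{2}{3}$ ($g{\left(b,T \right)} = - \frac{2}{3} + \frac{b - b}{9} = - \frac{2}{3} + \frac{1}{9} \cdot 0 = - \frac{2}{3} + 0 = - \frac{2}{3}$)
$\left(- 7 y{\left(2 \right)} + g{\left(1,1 \right)}\right) + 405 = \left(\left(-7\right) \left(-25\right) - \frac{2}{3}\right) + 405 = \left(175 - \frac{2}{3}\right) + 405 = \frac{523}{3} + 405 = \frac{1738}{3}$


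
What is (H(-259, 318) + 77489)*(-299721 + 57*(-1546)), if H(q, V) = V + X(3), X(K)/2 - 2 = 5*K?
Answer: -30190086963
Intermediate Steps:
X(K) = 4 + 10*K (X(K) = 4 + 2*(5*K) = 4 + 10*K)
H(q, V) = 34 + V (H(q, V) = V + (4 + 10*3) = V + (4 + 30) = V + 34 = 34 + V)
(H(-259, 318) + 77489)*(-299721 + 57*(-1546)) = ((34 + 318) + 77489)*(-299721 + 57*(-1546)) = (352 + 77489)*(-299721 - 88122) = 77841*(-387843) = -30190086963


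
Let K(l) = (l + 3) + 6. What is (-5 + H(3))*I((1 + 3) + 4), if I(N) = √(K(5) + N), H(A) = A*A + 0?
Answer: 4*√22 ≈ 18.762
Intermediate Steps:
H(A) = A² (H(A) = A² + 0 = A²)
K(l) = 9 + l (K(l) = (3 + l) + 6 = 9 + l)
I(N) = √(14 + N) (I(N) = √((9 + 5) + N) = √(14 + N))
(-5 + H(3))*I((1 + 3) + 4) = (-5 + 3²)*√(14 + ((1 + 3) + 4)) = (-5 + 9)*√(14 + (4 + 4)) = 4*√(14 + 8) = 4*√22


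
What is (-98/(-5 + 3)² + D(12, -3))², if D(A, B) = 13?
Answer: 529/4 ≈ 132.25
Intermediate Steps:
(-98/(-5 + 3)² + D(12, -3))² = (-98/(-5 + 3)² + 13)² = (-98/((-2)²) + 13)² = (-98/4 + 13)² = (-98*¼ + 13)² = (-49/2 + 13)² = (-23/2)² = 529/4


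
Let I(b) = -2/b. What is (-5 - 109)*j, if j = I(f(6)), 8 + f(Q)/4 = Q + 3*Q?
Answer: 57/16 ≈ 3.5625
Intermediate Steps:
f(Q) = -32 + 16*Q (f(Q) = -32 + 4*(Q + 3*Q) = -32 + 4*(4*Q) = -32 + 16*Q)
j = -1/32 (j = -2/(-32 + 16*6) = -2/(-32 + 96) = -2/64 = -2*1/64 = -1/32 ≈ -0.031250)
(-5 - 109)*j = (-5 - 109)*(-1/32) = -114*(-1/32) = 57/16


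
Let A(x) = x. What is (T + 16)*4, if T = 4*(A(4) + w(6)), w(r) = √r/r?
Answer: 128 + 8*√6/3 ≈ 134.53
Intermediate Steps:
w(r) = r^(-½)
T = 16 + 2*√6/3 (T = 4*(4 + 6^(-½)) = 4*(4 + √6/6) = 16 + 2*√6/3 ≈ 17.633)
(T + 16)*4 = ((16 + 2*√6/3) + 16)*4 = (32 + 2*√6/3)*4 = 128 + 8*√6/3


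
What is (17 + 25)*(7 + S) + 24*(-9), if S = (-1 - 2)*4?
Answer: -426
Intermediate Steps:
S = -12 (S = -3*4 = -12)
(17 + 25)*(7 + S) + 24*(-9) = (17 + 25)*(7 - 12) + 24*(-9) = 42*(-5) - 216 = -210 - 216 = -426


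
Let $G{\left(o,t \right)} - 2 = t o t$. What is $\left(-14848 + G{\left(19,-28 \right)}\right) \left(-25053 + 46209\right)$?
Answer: $1057800$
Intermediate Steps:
$G{\left(o,t \right)} = 2 + o t^{2}$ ($G{\left(o,t \right)} = 2 + t o t = 2 + o t t = 2 + o t^{2}$)
$\left(-14848 + G{\left(19,-28 \right)}\right) \left(-25053 + 46209\right) = \left(-14848 + \left(2 + 19 \left(-28\right)^{2}\right)\right) \left(-25053 + 46209\right) = \left(-14848 + \left(2 + 19 \cdot 784\right)\right) 21156 = \left(-14848 + \left(2 + 14896\right)\right) 21156 = \left(-14848 + 14898\right) 21156 = 50 \cdot 21156 = 1057800$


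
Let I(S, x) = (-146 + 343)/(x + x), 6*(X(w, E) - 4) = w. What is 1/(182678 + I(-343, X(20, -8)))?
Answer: 44/8038423 ≈ 5.4737e-6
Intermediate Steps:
X(w, E) = 4 + w/6
I(S, x) = 197/(2*x) (I(S, x) = 197/((2*x)) = 197*(1/(2*x)) = 197/(2*x))
1/(182678 + I(-343, X(20, -8))) = 1/(182678 + 197/(2*(4 + (1/6)*20))) = 1/(182678 + 197/(2*(4 + 10/3))) = 1/(182678 + 197/(2*(22/3))) = 1/(182678 + (197/2)*(3/22)) = 1/(182678 + 591/44) = 1/(8038423/44) = 44/8038423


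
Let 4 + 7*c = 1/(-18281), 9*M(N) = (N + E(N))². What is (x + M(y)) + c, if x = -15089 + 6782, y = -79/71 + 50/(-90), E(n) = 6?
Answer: -3905775638773858/470264520663 ≈ -8305.5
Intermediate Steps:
y = -1066/639 (y = -79*1/71 + 50*(-1/90) = -79/71 - 5/9 = -1066/639 ≈ -1.6682)
M(N) = (6 + N)²/9 (M(N) = (N + 6)²/9 = (6 + N)²/9)
x = -8307
c = -73125/127967 (c = -4/7 + (⅐)/(-18281) = -4/7 + (⅐)*(-1/18281) = -4/7 - 1/127967 = -73125/127967 ≈ -0.57144)
(x + M(y)) + c = (-8307 + (6 - 1066/639)²/9) - 73125/127967 = (-8307 + (2768/639)²/9) - 73125/127967 = (-8307 + (⅑)*(7661824/408321)) - 73125/127967 = (-8307 + 7661824/3674889) - 73125/127967 = -30519641099/3674889 - 73125/127967 = -3905775638773858/470264520663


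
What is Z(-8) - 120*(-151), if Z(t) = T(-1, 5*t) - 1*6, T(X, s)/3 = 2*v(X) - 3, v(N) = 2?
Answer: 18117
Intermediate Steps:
T(X, s) = 3 (T(X, s) = 3*(2*2 - 3) = 3*(4 - 3) = 3*1 = 3)
Z(t) = -3 (Z(t) = 3 - 1*6 = 3 - 6 = -3)
Z(-8) - 120*(-151) = -3 - 120*(-151) = -3 + 18120 = 18117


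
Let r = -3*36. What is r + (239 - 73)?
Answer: 58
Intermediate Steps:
r = -108
r + (239 - 73) = -108 + (239 - 73) = -108 + 166 = 58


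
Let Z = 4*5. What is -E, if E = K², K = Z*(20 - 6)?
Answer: -78400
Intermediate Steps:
Z = 20
K = 280 (K = 20*(20 - 6) = 20*14 = 280)
E = 78400 (E = 280² = 78400)
-E = -1*78400 = -78400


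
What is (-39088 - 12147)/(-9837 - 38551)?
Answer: 51235/48388 ≈ 1.0588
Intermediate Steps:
(-39088 - 12147)/(-9837 - 38551) = -51235/(-48388) = -51235*(-1/48388) = 51235/48388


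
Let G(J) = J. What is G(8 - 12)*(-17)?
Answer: 68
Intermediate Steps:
G(8 - 12)*(-17) = (8 - 12)*(-17) = -4*(-17) = 68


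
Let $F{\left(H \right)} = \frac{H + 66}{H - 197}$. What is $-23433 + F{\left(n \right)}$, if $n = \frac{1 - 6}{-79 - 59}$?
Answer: $- \frac{636941486}{27181} \approx -23433.0$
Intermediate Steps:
$n = \frac{5}{138}$ ($n = - \frac{5}{-138} = \left(-5\right) \left(- \frac{1}{138}\right) = \frac{5}{138} \approx 0.036232$)
$F{\left(H \right)} = \frac{66 + H}{-197 + H}$
$-23433 + F{\left(n \right)} = -23433 + \frac{66 + \frac{5}{138}}{-197 + \frac{5}{138}} = -23433 + \frac{1}{- \frac{27181}{138}} \cdot \frac{9113}{138} = -23433 - \frac{9113}{27181} = - \frac{636941486}{27181}$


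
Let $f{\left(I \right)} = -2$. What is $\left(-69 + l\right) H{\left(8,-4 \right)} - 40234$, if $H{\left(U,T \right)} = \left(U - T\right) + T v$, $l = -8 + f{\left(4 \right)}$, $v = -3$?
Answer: $-42130$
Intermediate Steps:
$l = -10$ ($l = -8 - 2 = -10$)
$H{\left(U,T \right)} = U - 4 T$ ($H{\left(U,T \right)} = \left(U - T\right) + T \left(-3\right) = \left(U - T\right) - 3 T = U - 4 T$)
$\left(-69 + l\right) H{\left(8,-4 \right)} - 40234 = \left(-69 - 10\right) \left(8 - -16\right) - 40234 = - 79 \left(8 + 16\right) - 40234 = \left(-79\right) 24 - 40234 = -1896 - 40234 = -42130$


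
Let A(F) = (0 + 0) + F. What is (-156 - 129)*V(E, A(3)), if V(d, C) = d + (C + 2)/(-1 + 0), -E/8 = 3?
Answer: 8265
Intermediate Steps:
E = -24 (E = -8*3 = -24)
A(F) = F (A(F) = 0 + F = F)
V(d, C) = -2 + d - C (V(d, C) = d + (2 + C)/(-1) = d + (2 + C)*(-1) = d + (-2 - C) = -2 + d - C)
(-156 - 129)*V(E, A(3)) = (-156 - 129)*(-2 - 24 - 1*3) = -285*(-2 - 24 - 3) = -285*(-29) = 8265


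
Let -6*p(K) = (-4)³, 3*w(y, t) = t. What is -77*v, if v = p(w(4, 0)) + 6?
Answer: -3850/3 ≈ -1283.3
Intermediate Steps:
w(y, t) = t/3
p(K) = 32/3 (p(K) = -⅙*(-4)³ = -⅙*(-64) = 32/3)
v = 50/3 (v = 32/3 + 6 = 50/3 ≈ 16.667)
-77*v = -77*50/3 = -3850/3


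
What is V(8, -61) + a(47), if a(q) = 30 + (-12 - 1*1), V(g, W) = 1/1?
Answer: 18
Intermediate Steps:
V(g, W) = 1
a(q) = 17 (a(q) = 30 + (-12 - 1) = 30 - 13 = 17)
V(8, -61) + a(47) = 1 + 17 = 18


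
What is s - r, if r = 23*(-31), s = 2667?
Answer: 3380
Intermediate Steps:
r = -713
s - r = 2667 - 1*(-713) = 2667 + 713 = 3380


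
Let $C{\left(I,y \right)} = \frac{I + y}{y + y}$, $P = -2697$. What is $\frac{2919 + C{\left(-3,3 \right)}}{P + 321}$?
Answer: $- \frac{973}{792} \approx -1.2285$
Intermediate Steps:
$C{\left(I,y \right)} = \frac{I + y}{2 y}$
$\frac{2919 + C{\left(-3,3 \right)}}{P + 321} = \frac{2919 + \frac{-3 + 3}{2 \cdot 3}}{-2697 + 321} = \frac{2919 + \frac{1}{2} \cdot \frac{1}{3} \cdot 0}{-2376} = \left(2919 + 0\right) \left(- \frac{1}{2376}\right) = 2919 \left(- \frac{1}{2376}\right) = - \frac{973}{792}$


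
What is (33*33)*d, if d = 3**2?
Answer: 9801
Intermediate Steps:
d = 9
(33*33)*d = (33*33)*9 = 1089*9 = 9801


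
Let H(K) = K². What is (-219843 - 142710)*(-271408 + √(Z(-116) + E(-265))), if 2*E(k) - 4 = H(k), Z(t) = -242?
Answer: 98399784624 - 362553*√139490/2 ≈ 9.8332e+10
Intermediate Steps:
E(k) = 2 + k²/2
(-219843 - 142710)*(-271408 + √(Z(-116) + E(-265))) = (-219843 - 142710)*(-271408 + √(-242 + (2 + (½)*(-265)²))) = -362553*(-271408 + √(-242 + (2 + (½)*70225))) = -362553*(-271408 + √(-242 + (2 + 70225/2))) = -362553*(-271408 + √(-242 + 70229/2)) = -362553*(-271408 + √(69745/2)) = -362553*(-271408 + √139490/2) = 98399784624 - 362553*√139490/2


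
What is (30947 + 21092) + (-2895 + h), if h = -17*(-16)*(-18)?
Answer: 44248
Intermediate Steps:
h = -4896 (h = 272*(-18) = -4896)
(30947 + 21092) + (-2895 + h) = (30947 + 21092) + (-2895 - 4896) = 52039 - 7791 = 44248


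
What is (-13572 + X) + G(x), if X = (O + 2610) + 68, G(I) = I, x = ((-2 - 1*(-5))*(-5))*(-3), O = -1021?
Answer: -11870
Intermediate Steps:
x = 45 (x = ((-2 + 5)*(-5))*(-3) = (3*(-5))*(-3) = -15*(-3) = 45)
X = 1657 (X = (-1021 + 2610) + 68 = 1589 + 68 = 1657)
(-13572 + X) + G(x) = (-13572 + 1657) + 45 = -11915 + 45 = -11870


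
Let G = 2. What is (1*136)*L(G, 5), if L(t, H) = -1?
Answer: -136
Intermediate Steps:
(1*136)*L(G, 5) = (1*136)*(-1) = 136*(-1) = -136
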